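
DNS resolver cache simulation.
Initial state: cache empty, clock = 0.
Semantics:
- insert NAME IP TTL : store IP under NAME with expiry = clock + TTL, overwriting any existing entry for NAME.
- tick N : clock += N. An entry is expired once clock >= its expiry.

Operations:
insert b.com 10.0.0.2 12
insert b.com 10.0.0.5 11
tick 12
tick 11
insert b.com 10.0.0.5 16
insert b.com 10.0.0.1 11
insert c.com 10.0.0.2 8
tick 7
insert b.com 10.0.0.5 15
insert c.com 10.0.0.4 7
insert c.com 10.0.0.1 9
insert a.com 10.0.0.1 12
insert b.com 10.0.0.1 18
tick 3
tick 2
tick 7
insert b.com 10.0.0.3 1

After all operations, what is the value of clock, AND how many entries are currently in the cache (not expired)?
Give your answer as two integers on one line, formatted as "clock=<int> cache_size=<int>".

Op 1: insert b.com -> 10.0.0.2 (expiry=0+12=12). clock=0
Op 2: insert b.com -> 10.0.0.5 (expiry=0+11=11). clock=0
Op 3: tick 12 -> clock=12. purged={b.com}
Op 4: tick 11 -> clock=23.
Op 5: insert b.com -> 10.0.0.5 (expiry=23+16=39). clock=23
Op 6: insert b.com -> 10.0.0.1 (expiry=23+11=34). clock=23
Op 7: insert c.com -> 10.0.0.2 (expiry=23+8=31). clock=23
Op 8: tick 7 -> clock=30.
Op 9: insert b.com -> 10.0.0.5 (expiry=30+15=45). clock=30
Op 10: insert c.com -> 10.0.0.4 (expiry=30+7=37). clock=30
Op 11: insert c.com -> 10.0.0.1 (expiry=30+9=39). clock=30
Op 12: insert a.com -> 10.0.0.1 (expiry=30+12=42). clock=30
Op 13: insert b.com -> 10.0.0.1 (expiry=30+18=48). clock=30
Op 14: tick 3 -> clock=33.
Op 15: tick 2 -> clock=35.
Op 16: tick 7 -> clock=42. purged={a.com,c.com}
Op 17: insert b.com -> 10.0.0.3 (expiry=42+1=43). clock=42
Final clock = 42
Final cache (unexpired): {b.com} -> size=1

Answer: clock=42 cache_size=1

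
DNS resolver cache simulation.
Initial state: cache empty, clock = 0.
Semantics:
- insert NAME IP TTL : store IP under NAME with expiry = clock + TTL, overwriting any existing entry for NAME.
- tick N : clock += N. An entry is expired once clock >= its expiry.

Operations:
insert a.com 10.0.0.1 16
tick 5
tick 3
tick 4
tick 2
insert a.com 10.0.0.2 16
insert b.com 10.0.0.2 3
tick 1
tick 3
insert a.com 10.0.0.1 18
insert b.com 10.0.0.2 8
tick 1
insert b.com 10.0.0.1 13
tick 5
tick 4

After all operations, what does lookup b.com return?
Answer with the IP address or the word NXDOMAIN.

Answer: 10.0.0.1

Derivation:
Op 1: insert a.com -> 10.0.0.1 (expiry=0+16=16). clock=0
Op 2: tick 5 -> clock=5.
Op 3: tick 3 -> clock=8.
Op 4: tick 4 -> clock=12.
Op 5: tick 2 -> clock=14.
Op 6: insert a.com -> 10.0.0.2 (expiry=14+16=30). clock=14
Op 7: insert b.com -> 10.0.0.2 (expiry=14+3=17). clock=14
Op 8: tick 1 -> clock=15.
Op 9: tick 3 -> clock=18. purged={b.com}
Op 10: insert a.com -> 10.0.0.1 (expiry=18+18=36). clock=18
Op 11: insert b.com -> 10.0.0.2 (expiry=18+8=26). clock=18
Op 12: tick 1 -> clock=19.
Op 13: insert b.com -> 10.0.0.1 (expiry=19+13=32). clock=19
Op 14: tick 5 -> clock=24.
Op 15: tick 4 -> clock=28.
lookup b.com: present, ip=10.0.0.1 expiry=32 > clock=28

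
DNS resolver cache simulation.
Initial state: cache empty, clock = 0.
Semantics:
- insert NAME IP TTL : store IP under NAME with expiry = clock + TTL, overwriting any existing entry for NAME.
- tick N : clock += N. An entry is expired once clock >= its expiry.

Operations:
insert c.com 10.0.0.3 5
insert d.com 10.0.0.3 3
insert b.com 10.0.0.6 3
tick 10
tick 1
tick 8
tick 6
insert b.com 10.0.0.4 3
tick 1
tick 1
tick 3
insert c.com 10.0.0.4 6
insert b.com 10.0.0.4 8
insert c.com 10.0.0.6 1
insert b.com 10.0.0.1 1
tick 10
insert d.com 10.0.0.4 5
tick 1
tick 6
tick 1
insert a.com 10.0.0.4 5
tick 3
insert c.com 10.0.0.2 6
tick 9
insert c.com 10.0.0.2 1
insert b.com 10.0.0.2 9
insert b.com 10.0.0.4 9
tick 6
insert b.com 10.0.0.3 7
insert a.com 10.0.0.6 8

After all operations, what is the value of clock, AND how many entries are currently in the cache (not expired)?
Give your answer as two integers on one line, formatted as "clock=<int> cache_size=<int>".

Answer: clock=66 cache_size=2

Derivation:
Op 1: insert c.com -> 10.0.0.3 (expiry=0+5=5). clock=0
Op 2: insert d.com -> 10.0.0.3 (expiry=0+3=3). clock=0
Op 3: insert b.com -> 10.0.0.6 (expiry=0+3=3). clock=0
Op 4: tick 10 -> clock=10. purged={b.com,c.com,d.com}
Op 5: tick 1 -> clock=11.
Op 6: tick 8 -> clock=19.
Op 7: tick 6 -> clock=25.
Op 8: insert b.com -> 10.0.0.4 (expiry=25+3=28). clock=25
Op 9: tick 1 -> clock=26.
Op 10: tick 1 -> clock=27.
Op 11: tick 3 -> clock=30. purged={b.com}
Op 12: insert c.com -> 10.0.0.4 (expiry=30+6=36). clock=30
Op 13: insert b.com -> 10.0.0.4 (expiry=30+8=38). clock=30
Op 14: insert c.com -> 10.0.0.6 (expiry=30+1=31). clock=30
Op 15: insert b.com -> 10.0.0.1 (expiry=30+1=31). clock=30
Op 16: tick 10 -> clock=40. purged={b.com,c.com}
Op 17: insert d.com -> 10.0.0.4 (expiry=40+5=45). clock=40
Op 18: tick 1 -> clock=41.
Op 19: tick 6 -> clock=47. purged={d.com}
Op 20: tick 1 -> clock=48.
Op 21: insert a.com -> 10.0.0.4 (expiry=48+5=53). clock=48
Op 22: tick 3 -> clock=51.
Op 23: insert c.com -> 10.0.0.2 (expiry=51+6=57). clock=51
Op 24: tick 9 -> clock=60. purged={a.com,c.com}
Op 25: insert c.com -> 10.0.0.2 (expiry=60+1=61). clock=60
Op 26: insert b.com -> 10.0.0.2 (expiry=60+9=69). clock=60
Op 27: insert b.com -> 10.0.0.4 (expiry=60+9=69). clock=60
Op 28: tick 6 -> clock=66. purged={c.com}
Op 29: insert b.com -> 10.0.0.3 (expiry=66+7=73). clock=66
Op 30: insert a.com -> 10.0.0.6 (expiry=66+8=74). clock=66
Final clock = 66
Final cache (unexpired): {a.com,b.com} -> size=2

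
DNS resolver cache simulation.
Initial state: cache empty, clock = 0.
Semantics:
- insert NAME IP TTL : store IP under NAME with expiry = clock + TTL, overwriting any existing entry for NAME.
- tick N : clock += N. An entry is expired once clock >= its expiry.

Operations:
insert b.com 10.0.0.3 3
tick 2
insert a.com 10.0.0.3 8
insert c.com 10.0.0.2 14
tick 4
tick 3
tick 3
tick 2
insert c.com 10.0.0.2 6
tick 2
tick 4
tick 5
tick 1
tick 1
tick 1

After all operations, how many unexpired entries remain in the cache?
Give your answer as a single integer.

Answer: 0

Derivation:
Op 1: insert b.com -> 10.0.0.3 (expiry=0+3=3). clock=0
Op 2: tick 2 -> clock=2.
Op 3: insert a.com -> 10.0.0.3 (expiry=2+8=10). clock=2
Op 4: insert c.com -> 10.0.0.2 (expiry=2+14=16). clock=2
Op 5: tick 4 -> clock=6. purged={b.com}
Op 6: tick 3 -> clock=9.
Op 7: tick 3 -> clock=12. purged={a.com}
Op 8: tick 2 -> clock=14.
Op 9: insert c.com -> 10.0.0.2 (expiry=14+6=20). clock=14
Op 10: tick 2 -> clock=16.
Op 11: tick 4 -> clock=20. purged={c.com}
Op 12: tick 5 -> clock=25.
Op 13: tick 1 -> clock=26.
Op 14: tick 1 -> clock=27.
Op 15: tick 1 -> clock=28.
Final cache (unexpired): {} -> size=0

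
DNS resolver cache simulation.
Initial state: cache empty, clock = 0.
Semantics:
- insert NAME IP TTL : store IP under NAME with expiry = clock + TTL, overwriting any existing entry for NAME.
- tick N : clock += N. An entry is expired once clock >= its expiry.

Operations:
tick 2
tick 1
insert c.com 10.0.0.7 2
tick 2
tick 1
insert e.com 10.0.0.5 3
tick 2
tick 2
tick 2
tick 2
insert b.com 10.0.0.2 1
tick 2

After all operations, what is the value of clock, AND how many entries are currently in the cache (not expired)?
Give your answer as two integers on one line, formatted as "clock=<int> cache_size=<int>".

Op 1: tick 2 -> clock=2.
Op 2: tick 1 -> clock=3.
Op 3: insert c.com -> 10.0.0.7 (expiry=3+2=5). clock=3
Op 4: tick 2 -> clock=5. purged={c.com}
Op 5: tick 1 -> clock=6.
Op 6: insert e.com -> 10.0.0.5 (expiry=6+3=9). clock=6
Op 7: tick 2 -> clock=8.
Op 8: tick 2 -> clock=10. purged={e.com}
Op 9: tick 2 -> clock=12.
Op 10: tick 2 -> clock=14.
Op 11: insert b.com -> 10.0.0.2 (expiry=14+1=15). clock=14
Op 12: tick 2 -> clock=16. purged={b.com}
Final clock = 16
Final cache (unexpired): {} -> size=0

Answer: clock=16 cache_size=0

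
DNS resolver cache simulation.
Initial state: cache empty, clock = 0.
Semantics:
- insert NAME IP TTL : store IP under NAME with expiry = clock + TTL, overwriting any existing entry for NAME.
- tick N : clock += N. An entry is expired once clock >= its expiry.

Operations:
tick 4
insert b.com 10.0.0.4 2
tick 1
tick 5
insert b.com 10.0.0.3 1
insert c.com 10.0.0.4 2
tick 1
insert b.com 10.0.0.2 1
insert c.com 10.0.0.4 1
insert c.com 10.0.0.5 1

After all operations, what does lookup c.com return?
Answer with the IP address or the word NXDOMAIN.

Answer: 10.0.0.5

Derivation:
Op 1: tick 4 -> clock=4.
Op 2: insert b.com -> 10.0.0.4 (expiry=4+2=6). clock=4
Op 3: tick 1 -> clock=5.
Op 4: tick 5 -> clock=10. purged={b.com}
Op 5: insert b.com -> 10.0.0.3 (expiry=10+1=11). clock=10
Op 6: insert c.com -> 10.0.0.4 (expiry=10+2=12). clock=10
Op 7: tick 1 -> clock=11. purged={b.com}
Op 8: insert b.com -> 10.0.0.2 (expiry=11+1=12). clock=11
Op 9: insert c.com -> 10.0.0.4 (expiry=11+1=12). clock=11
Op 10: insert c.com -> 10.0.0.5 (expiry=11+1=12). clock=11
lookup c.com: present, ip=10.0.0.5 expiry=12 > clock=11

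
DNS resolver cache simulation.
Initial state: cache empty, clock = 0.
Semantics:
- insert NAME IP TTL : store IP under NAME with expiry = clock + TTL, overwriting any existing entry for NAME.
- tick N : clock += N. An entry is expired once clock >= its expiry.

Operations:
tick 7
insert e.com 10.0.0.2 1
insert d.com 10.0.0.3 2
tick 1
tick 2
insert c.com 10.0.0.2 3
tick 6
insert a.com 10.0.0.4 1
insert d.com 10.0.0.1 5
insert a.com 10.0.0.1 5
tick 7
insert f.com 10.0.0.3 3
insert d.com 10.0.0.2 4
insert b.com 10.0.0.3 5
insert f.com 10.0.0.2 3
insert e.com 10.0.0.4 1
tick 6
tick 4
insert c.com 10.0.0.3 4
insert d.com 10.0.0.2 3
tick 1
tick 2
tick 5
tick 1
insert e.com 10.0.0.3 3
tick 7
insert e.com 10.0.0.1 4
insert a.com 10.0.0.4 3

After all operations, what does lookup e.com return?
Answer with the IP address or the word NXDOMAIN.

Op 1: tick 7 -> clock=7.
Op 2: insert e.com -> 10.0.0.2 (expiry=7+1=8). clock=7
Op 3: insert d.com -> 10.0.0.3 (expiry=7+2=9). clock=7
Op 4: tick 1 -> clock=8. purged={e.com}
Op 5: tick 2 -> clock=10. purged={d.com}
Op 6: insert c.com -> 10.0.0.2 (expiry=10+3=13). clock=10
Op 7: tick 6 -> clock=16. purged={c.com}
Op 8: insert a.com -> 10.0.0.4 (expiry=16+1=17). clock=16
Op 9: insert d.com -> 10.0.0.1 (expiry=16+5=21). clock=16
Op 10: insert a.com -> 10.0.0.1 (expiry=16+5=21). clock=16
Op 11: tick 7 -> clock=23. purged={a.com,d.com}
Op 12: insert f.com -> 10.0.0.3 (expiry=23+3=26). clock=23
Op 13: insert d.com -> 10.0.0.2 (expiry=23+4=27). clock=23
Op 14: insert b.com -> 10.0.0.3 (expiry=23+5=28). clock=23
Op 15: insert f.com -> 10.0.0.2 (expiry=23+3=26). clock=23
Op 16: insert e.com -> 10.0.0.4 (expiry=23+1=24). clock=23
Op 17: tick 6 -> clock=29. purged={b.com,d.com,e.com,f.com}
Op 18: tick 4 -> clock=33.
Op 19: insert c.com -> 10.0.0.3 (expiry=33+4=37). clock=33
Op 20: insert d.com -> 10.0.0.2 (expiry=33+3=36). clock=33
Op 21: tick 1 -> clock=34.
Op 22: tick 2 -> clock=36. purged={d.com}
Op 23: tick 5 -> clock=41. purged={c.com}
Op 24: tick 1 -> clock=42.
Op 25: insert e.com -> 10.0.0.3 (expiry=42+3=45). clock=42
Op 26: tick 7 -> clock=49. purged={e.com}
Op 27: insert e.com -> 10.0.0.1 (expiry=49+4=53). clock=49
Op 28: insert a.com -> 10.0.0.4 (expiry=49+3=52). clock=49
lookup e.com: present, ip=10.0.0.1 expiry=53 > clock=49

Answer: 10.0.0.1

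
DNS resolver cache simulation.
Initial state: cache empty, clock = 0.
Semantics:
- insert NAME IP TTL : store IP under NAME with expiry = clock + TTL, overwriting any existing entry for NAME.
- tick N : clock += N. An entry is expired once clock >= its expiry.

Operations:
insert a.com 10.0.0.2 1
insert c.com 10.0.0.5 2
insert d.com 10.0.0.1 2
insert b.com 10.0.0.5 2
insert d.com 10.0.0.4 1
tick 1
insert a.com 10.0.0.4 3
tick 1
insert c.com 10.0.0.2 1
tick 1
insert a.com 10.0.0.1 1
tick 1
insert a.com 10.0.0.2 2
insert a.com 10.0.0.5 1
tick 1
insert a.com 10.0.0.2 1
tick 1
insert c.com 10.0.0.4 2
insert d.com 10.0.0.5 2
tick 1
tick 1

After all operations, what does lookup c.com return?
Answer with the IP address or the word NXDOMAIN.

Op 1: insert a.com -> 10.0.0.2 (expiry=0+1=1). clock=0
Op 2: insert c.com -> 10.0.0.5 (expiry=0+2=2). clock=0
Op 3: insert d.com -> 10.0.0.1 (expiry=0+2=2). clock=0
Op 4: insert b.com -> 10.0.0.5 (expiry=0+2=2). clock=0
Op 5: insert d.com -> 10.0.0.4 (expiry=0+1=1). clock=0
Op 6: tick 1 -> clock=1. purged={a.com,d.com}
Op 7: insert a.com -> 10.0.0.4 (expiry=1+3=4). clock=1
Op 8: tick 1 -> clock=2. purged={b.com,c.com}
Op 9: insert c.com -> 10.0.0.2 (expiry=2+1=3). clock=2
Op 10: tick 1 -> clock=3. purged={c.com}
Op 11: insert a.com -> 10.0.0.1 (expiry=3+1=4). clock=3
Op 12: tick 1 -> clock=4. purged={a.com}
Op 13: insert a.com -> 10.0.0.2 (expiry=4+2=6). clock=4
Op 14: insert a.com -> 10.0.0.5 (expiry=4+1=5). clock=4
Op 15: tick 1 -> clock=5. purged={a.com}
Op 16: insert a.com -> 10.0.0.2 (expiry=5+1=6). clock=5
Op 17: tick 1 -> clock=6. purged={a.com}
Op 18: insert c.com -> 10.0.0.4 (expiry=6+2=8). clock=6
Op 19: insert d.com -> 10.0.0.5 (expiry=6+2=8). clock=6
Op 20: tick 1 -> clock=7.
Op 21: tick 1 -> clock=8. purged={c.com,d.com}
lookup c.com: not in cache (expired or never inserted)

Answer: NXDOMAIN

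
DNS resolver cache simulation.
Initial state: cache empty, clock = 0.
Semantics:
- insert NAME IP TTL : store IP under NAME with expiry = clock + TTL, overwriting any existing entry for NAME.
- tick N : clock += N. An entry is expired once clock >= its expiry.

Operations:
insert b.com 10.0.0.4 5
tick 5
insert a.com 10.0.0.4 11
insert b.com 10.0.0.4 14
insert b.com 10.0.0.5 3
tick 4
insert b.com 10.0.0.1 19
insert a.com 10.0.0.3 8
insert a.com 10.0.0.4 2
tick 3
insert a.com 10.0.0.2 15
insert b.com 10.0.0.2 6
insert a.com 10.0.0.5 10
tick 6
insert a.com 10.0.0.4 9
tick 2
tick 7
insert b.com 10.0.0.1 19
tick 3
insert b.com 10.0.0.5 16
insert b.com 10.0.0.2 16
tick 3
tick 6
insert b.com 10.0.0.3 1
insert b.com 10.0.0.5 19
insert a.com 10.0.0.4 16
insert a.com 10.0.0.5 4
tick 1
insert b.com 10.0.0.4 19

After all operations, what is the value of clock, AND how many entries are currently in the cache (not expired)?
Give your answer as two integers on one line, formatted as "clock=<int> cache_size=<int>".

Answer: clock=40 cache_size=2

Derivation:
Op 1: insert b.com -> 10.0.0.4 (expiry=0+5=5). clock=0
Op 2: tick 5 -> clock=5. purged={b.com}
Op 3: insert a.com -> 10.0.0.4 (expiry=5+11=16). clock=5
Op 4: insert b.com -> 10.0.0.4 (expiry=5+14=19). clock=5
Op 5: insert b.com -> 10.0.0.5 (expiry=5+3=8). clock=5
Op 6: tick 4 -> clock=9. purged={b.com}
Op 7: insert b.com -> 10.0.0.1 (expiry=9+19=28). clock=9
Op 8: insert a.com -> 10.0.0.3 (expiry=9+8=17). clock=9
Op 9: insert a.com -> 10.0.0.4 (expiry=9+2=11). clock=9
Op 10: tick 3 -> clock=12. purged={a.com}
Op 11: insert a.com -> 10.0.0.2 (expiry=12+15=27). clock=12
Op 12: insert b.com -> 10.0.0.2 (expiry=12+6=18). clock=12
Op 13: insert a.com -> 10.0.0.5 (expiry=12+10=22). clock=12
Op 14: tick 6 -> clock=18. purged={b.com}
Op 15: insert a.com -> 10.0.0.4 (expiry=18+9=27). clock=18
Op 16: tick 2 -> clock=20.
Op 17: tick 7 -> clock=27. purged={a.com}
Op 18: insert b.com -> 10.0.0.1 (expiry=27+19=46). clock=27
Op 19: tick 3 -> clock=30.
Op 20: insert b.com -> 10.0.0.5 (expiry=30+16=46). clock=30
Op 21: insert b.com -> 10.0.0.2 (expiry=30+16=46). clock=30
Op 22: tick 3 -> clock=33.
Op 23: tick 6 -> clock=39.
Op 24: insert b.com -> 10.0.0.3 (expiry=39+1=40). clock=39
Op 25: insert b.com -> 10.0.0.5 (expiry=39+19=58). clock=39
Op 26: insert a.com -> 10.0.0.4 (expiry=39+16=55). clock=39
Op 27: insert a.com -> 10.0.0.5 (expiry=39+4=43). clock=39
Op 28: tick 1 -> clock=40.
Op 29: insert b.com -> 10.0.0.4 (expiry=40+19=59). clock=40
Final clock = 40
Final cache (unexpired): {a.com,b.com} -> size=2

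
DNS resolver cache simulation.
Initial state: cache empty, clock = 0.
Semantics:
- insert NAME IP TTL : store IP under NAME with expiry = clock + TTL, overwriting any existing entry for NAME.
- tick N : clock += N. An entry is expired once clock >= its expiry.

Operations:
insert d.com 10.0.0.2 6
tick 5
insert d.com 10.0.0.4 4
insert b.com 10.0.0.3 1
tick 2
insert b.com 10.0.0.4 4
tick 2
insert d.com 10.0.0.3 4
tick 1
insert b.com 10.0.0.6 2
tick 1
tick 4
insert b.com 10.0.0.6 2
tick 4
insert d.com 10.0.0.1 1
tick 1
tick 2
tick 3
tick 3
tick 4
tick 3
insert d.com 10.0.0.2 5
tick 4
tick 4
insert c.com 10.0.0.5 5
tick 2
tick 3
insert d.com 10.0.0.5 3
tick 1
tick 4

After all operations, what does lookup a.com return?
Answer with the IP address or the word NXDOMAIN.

Op 1: insert d.com -> 10.0.0.2 (expiry=0+6=6). clock=0
Op 2: tick 5 -> clock=5.
Op 3: insert d.com -> 10.0.0.4 (expiry=5+4=9). clock=5
Op 4: insert b.com -> 10.0.0.3 (expiry=5+1=6). clock=5
Op 5: tick 2 -> clock=7. purged={b.com}
Op 6: insert b.com -> 10.0.0.4 (expiry=7+4=11). clock=7
Op 7: tick 2 -> clock=9. purged={d.com}
Op 8: insert d.com -> 10.0.0.3 (expiry=9+4=13). clock=9
Op 9: tick 1 -> clock=10.
Op 10: insert b.com -> 10.0.0.6 (expiry=10+2=12). clock=10
Op 11: tick 1 -> clock=11.
Op 12: tick 4 -> clock=15. purged={b.com,d.com}
Op 13: insert b.com -> 10.0.0.6 (expiry=15+2=17). clock=15
Op 14: tick 4 -> clock=19. purged={b.com}
Op 15: insert d.com -> 10.0.0.1 (expiry=19+1=20). clock=19
Op 16: tick 1 -> clock=20. purged={d.com}
Op 17: tick 2 -> clock=22.
Op 18: tick 3 -> clock=25.
Op 19: tick 3 -> clock=28.
Op 20: tick 4 -> clock=32.
Op 21: tick 3 -> clock=35.
Op 22: insert d.com -> 10.0.0.2 (expiry=35+5=40). clock=35
Op 23: tick 4 -> clock=39.
Op 24: tick 4 -> clock=43. purged={d.com}
Op 25: insert c.com -> 10.0.0.5 (expiry=43+5=48). clock=43
Op 26: tick 2 -> clock=45.
Op 27: tick 3 -> clock=48. purged={c.com}
Op 28: insert d.com -> 10.0.0.5 (expiry=48+3=51). clock=48
Op 29: tick 1 -> clock=49.
Op 30: tick 4 -> clock=53. purged={d.com}
lookup a.com: not in cache (expired or never inserted)

Answer: NXDOMAIN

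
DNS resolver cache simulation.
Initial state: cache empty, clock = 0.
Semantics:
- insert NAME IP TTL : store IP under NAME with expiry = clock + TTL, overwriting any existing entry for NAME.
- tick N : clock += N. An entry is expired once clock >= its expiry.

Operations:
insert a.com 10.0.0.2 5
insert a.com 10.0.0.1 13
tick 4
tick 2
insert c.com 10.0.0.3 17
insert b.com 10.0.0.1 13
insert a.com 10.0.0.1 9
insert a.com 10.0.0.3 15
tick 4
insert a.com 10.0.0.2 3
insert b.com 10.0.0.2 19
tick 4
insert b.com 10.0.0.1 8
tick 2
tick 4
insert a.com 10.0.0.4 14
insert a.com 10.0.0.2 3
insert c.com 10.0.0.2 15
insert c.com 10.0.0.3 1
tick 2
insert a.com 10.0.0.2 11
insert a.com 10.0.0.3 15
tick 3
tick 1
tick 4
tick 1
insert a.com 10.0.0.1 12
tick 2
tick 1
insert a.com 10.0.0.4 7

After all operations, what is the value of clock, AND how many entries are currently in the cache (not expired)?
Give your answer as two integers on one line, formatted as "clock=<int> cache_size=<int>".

Answer: clock=34 cache_size=1

Derivation:
Op 1: insert a.com -> 10.0.0.2 (expiry=0+5=5). clock=0
Op 2: insert a.com -> 10.0.0.1 (expiry=0+13=13). clock=0
Op 3: tick 4 -> clock=4.
Op 4: tick 2 -> clock=6.
Op 5: insert c.com -> 10.0.0.3 (expiry=6+17=23). clock=6
Op 6: insert b.com -> 10.0.0.1 (expiry=6+13=19). clock=6
Op 7: insert a.com -> 10.0.0.1 (expiry=6+9=15). clock=6
Op 8: insert a.com -> 10.0.0.3 (expiry=6+15=21). clock=6
Op 9: tick 4 -> clock=10.
Op 10: insert a.com -> 10.0.0.2 (expiry=10+3=13). clock=10
Op 11: insert b.com -> 10.0.0.2 (expiry=10+19=29). clock=10
Op 12: tick 4 -> clock=14. purged={a.com}
Op 13: insert b.com -> 10.0.0.1 (expiry=14+8=22). clock=14
Op 14: tick 2 -> clock=16.
Op 15: tick 4 -> clock=20.
Op 16: insert a.com -> 10.0.0.4 (expiry=20+14=34). clock=20
Op 17: insert a.com -> 10.0.0.2 (expiry=20+3=23). clock=20
Op 18: insert c.com -> 10.0.0.2 (expiry=20+15=35). clock=20
Op 19: insert c.com -> 10.0.0.3 (expiry=20+1=21). clock=20
Op 20: tick 2 -> clock=22. purged={b.com,c.com}
Op 21: insert a.com -> 10.0.0.2 (expiry=22+11=33). clock=22
Op 22: insert a.com -> 10.0.0.3 (expiry=22+15=37). clock=22
Op 23: tick 3 -> clock=25.
Op 24: tick 1 -> clock=26.
Op 25: tick 4 -> clock=30.
Op 26: tick 1 -> clock=31.
Op 27: insert a.com -> 10.0.0.1 (expiry=31+12=43). clock=31
Op 28: tick 2 -> clock=33.
Op 29: tick 1 -> clock=34.
Op 30: insert a.com -> 10.0.0.4 (expiry=34+7=41). clock=34
Final clock = 34
Final cache (unexpired): {a.com} -> size=1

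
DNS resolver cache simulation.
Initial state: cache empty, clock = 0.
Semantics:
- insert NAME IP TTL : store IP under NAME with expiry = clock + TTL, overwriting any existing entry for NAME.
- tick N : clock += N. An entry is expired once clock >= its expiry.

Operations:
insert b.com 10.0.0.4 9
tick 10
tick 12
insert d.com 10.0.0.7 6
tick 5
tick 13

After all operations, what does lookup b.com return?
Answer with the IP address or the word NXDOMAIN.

Answer: NXDOMAIN

Derivation:
Op 1: insert b.com -> 10.0.0.4 (expiry=0+9=9). clock=0
Op 2: tick 10 -> clock=10. purged={b.com}
Op 3: tick 12 -> clock=22.
Op 4: insert d.com -> 10.0.0.7 (expiry=22+6=28). clock=22
Op 5: tick 5 -> clock=27.
Op 6: tick 13 -> clock=40. purged={d.com}
lookup b.com: not in cache (expired or never inserted)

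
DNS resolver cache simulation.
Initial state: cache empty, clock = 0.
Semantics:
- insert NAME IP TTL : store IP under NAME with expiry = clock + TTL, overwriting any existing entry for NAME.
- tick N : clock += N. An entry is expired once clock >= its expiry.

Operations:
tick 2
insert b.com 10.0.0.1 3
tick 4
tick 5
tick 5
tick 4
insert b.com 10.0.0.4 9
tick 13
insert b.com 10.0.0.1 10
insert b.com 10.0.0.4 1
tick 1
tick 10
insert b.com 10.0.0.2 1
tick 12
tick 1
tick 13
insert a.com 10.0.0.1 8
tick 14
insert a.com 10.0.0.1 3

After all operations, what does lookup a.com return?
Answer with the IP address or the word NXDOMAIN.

Op 1: tick 2 -> clock=2.
Op 2: insert b.com -> 10.0.0.1 (expiry=2+3=5). clock=2
Op 3: tick 4 -> clock=6. purged={b.com}
Op 4: tick 5 -> clock=11.
Op 5: tick 5 -> clock=16.
Op 6: tick 4 -> clock=20.
Op 7: insert b.com -> 10.0.0.4 (expiry=20+9=29). clock=20
Op 8: tick 13 -> clock=33. purged={b.com}
Op 9: insert b.com -> 10.0.0.1 (expiry=33+10=43). clock=33
Op 10: insert b.com -> 10.0.0.4 (expiry=33+1=34). clock=33
Op 11: tick 1 -> clock=34. purged={b.com}
Op 12: tick 10 -> clock=44.
Op 13: insert b.com -> 10.0.0.2 (expiry=44+1=45). clock=44
Op 14: tick 12 -> clock=56. purged={b.com}
Op 15: tick 1 -> clock=57.
Op 16: tick 13 -> clock=70.
Op 17: insert a.com -> 10.0.0.1 (expiry=70+8=78). clock=70
Op 18: tick 14 -> clock=84. purged={a.com}
Op 19: insert a.com -> 10.0.0.1 (expiry=84+3=87). clock=84
lookup a.com: present, ip=10.0.0.1 expiry=87 > clock=84

Answer: 10.0.0.1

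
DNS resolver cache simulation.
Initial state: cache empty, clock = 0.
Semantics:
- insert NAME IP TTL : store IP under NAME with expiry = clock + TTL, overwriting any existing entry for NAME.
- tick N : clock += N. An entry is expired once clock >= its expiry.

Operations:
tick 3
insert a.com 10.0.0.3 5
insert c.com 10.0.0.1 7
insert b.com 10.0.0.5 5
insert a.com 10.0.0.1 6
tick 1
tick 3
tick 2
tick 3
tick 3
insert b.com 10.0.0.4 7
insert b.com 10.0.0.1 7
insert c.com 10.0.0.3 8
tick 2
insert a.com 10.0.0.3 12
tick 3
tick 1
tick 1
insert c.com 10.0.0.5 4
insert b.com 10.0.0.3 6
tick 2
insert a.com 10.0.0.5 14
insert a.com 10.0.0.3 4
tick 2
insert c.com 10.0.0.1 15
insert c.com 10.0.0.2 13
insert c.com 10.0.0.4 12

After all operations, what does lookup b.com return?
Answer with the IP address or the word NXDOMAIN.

Op 1: tick 3 -> clock=3.
Op 2: insert a.com -> 10.0.0.3 (expiry=3+5=8). clock=3
Op 3: insert c.com -> 10.0.0.1 (expiry=3+7=10). clock=3
Op 4: insert b.com -> 10.0.0.5 (expiry=3+5=8). clock=3
Op 5: insert a.com -> 10.0.0.1 (expiry=3+6=9). clock=3
Op 6: tick 1 -> clock=4.
Op 7: tick 3 -> clock=7.
Op 8: tick 2 -> clock=9. purged={a.com,b.com}
Op 9: tick 3 -> clock=12. purged={c.com}
Op 10: tick 3 -> clock=15.
Op 11: insert b.com -> 10.0.0.4 (expiry=15+7=22). clock=15
Op 12: insert b.com -> 10.0.0.1 (expiry=15+7=22). clock=15
Op 13: insert c.com -> 10.0.0.3 (expiry=15+8=23). clock=15
Op 14: tick 2 -> clock=17.
Op 15: insert a.com -> 10.0.0.3 (expiry=17+12=29). clock=17
Op 16: tick 3 -> clock=20.
Op 17: tick 1 -> clock=21.
Op 18: tick 1 -> clock=22. purged={b.com}
Op 19: insert c.com -> 10.0.0.5 (expiry=22+4=26). clock=22
Op 20: insert b.com -> 10.0.0.3 (expiry=22+6=28). clock=22
Op 21: tick 2 -> clock=24.
Op 22: insert a.com -> 10.0.0.5 (expiry=24+14=38). clock=24
Op 23: insert a.com -> 10.0.0.3 (expiry=24+4=28). clock=24
Op 24: tick 2 -> clock=26. purged={c.com}
Op 25: insert c.com -> 10.0.0.1 (expiry=26+15=41). clock=26
Op 26: insert c.com -> 10.0.0.2 (expiry=26+13=39). clock=26
Op 27: insert c.com -> 10.0.0.4 (expiry=26+12=38). clock=26
lookup b.com: present, ip=10.0.0.3 expiry=28 > clock=26

Answer: 10.0.0.3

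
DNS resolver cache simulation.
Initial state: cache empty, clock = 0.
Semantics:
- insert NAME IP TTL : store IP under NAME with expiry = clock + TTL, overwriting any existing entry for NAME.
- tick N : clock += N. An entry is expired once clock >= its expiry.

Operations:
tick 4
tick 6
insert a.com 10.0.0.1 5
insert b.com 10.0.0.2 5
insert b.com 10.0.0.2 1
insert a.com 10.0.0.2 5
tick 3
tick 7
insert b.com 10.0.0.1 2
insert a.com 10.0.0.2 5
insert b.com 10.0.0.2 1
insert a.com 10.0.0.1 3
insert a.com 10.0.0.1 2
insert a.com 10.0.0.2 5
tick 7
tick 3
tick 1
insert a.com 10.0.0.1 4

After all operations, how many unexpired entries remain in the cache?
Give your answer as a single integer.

Op 1: tick 4 -> clock=4.
Op 2: tick 6 -> clock=10.
Op 3: insert a.com -> 10.0.0.1 (expiry=10+5=15). clock=10
Op 4: insert b.com -> 10.0.0.2 (expiry=10+5=15). clock=10
Op 5: insert b.com -> 10.0.0.2 (expiry=10+1=11). clock=10
Op 6: insert a.com -> 10.0.0.2 (expiry=10+5=15). clock=10
Op 7: tick 3 -> clock=13. purged={b.com}
Op 8: tick 7 -> clock=20. purged={a.com}
Op 9: insert b.com -> 10.0.0.1 (expiry=20+2=22). clock=20
Op 10: insert a.com -> 10.0.0.2 (expiry=20+5=25). clock=20
Op 11: insert b.com -> 10.0.0.2 (expiry=20+1=21). clock=20
Op 12: insert a.com -> 10.0.0.1 (expiry=20+3=23). clock=20
Op 13: insert a.com -> 10.0.0.1 (expiry=20+2=22). clock=20
Op 14: insert a.com -> 10.0.0.2 (expiry=20+5=25). clock=20
Op 15: tick 7 -> clock=27. purged={a.com,b.com}
Op 16: tick 3 -> clock=30.
Op 17: tick 1 -> clock=31.
Op 18: insert a.com -> 10.0.0.1 (expiry=31+4=35). clock=31
Final cache (unexpired): {a.com} -> size=1

Answer: 1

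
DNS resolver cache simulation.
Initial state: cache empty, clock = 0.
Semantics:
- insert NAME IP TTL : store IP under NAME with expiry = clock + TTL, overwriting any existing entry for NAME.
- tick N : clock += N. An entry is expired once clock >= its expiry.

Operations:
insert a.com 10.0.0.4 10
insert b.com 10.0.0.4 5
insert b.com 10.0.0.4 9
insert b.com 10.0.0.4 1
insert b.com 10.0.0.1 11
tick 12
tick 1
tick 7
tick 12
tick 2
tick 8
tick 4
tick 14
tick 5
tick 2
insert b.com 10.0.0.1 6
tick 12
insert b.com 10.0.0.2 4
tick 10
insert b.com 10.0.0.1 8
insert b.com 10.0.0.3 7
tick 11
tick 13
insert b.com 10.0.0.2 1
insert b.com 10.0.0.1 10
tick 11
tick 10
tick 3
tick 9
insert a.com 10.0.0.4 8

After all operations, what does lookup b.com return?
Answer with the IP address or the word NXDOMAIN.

Op 1: insert a.com -> 10.0.0.4 (expiry=0+10=10). clock=0
Op 2: insert b.com -> 10.0.0.4 (expiry=0+5=5). clock=0
Op 3: insert b.com -> 10.0.0.4 (expiry=0+9=9). clock=0
Op 4: insert b.com -> 10.0.0.4 (expiry=0+1=1). clock=0
Op 5: insert b.com -> 10.0.0.1 (expiry=0+11=11). clock=0
Op 6: tick 12 -> clock=12. purged={a.com,b.com}
Op 7: tick 1 -> clock=13.
Op 8: tick 7 -> clock=20.
Op 9: tick 12 -> clock=32.
Op 10: tick 2 -> clock=34.
Op 11: tick 8 -> clock=42.
Op 12: tick 4 -> clock=46.
Op 13: tick 14 -> clock=60.
Op 14: tick 5 -> clock=65.
Op 15: tick 2 -> clock=67.
Op 16: insert b.com -> 10.0.0.1 (expiry=67+6=73). clock=67
Op 17: tick 12 -> clock=79. purged={b.com}
Op 18: insert b.com -> 10.0.0.2 (expiry=79+4=83). clock=79
Op 19: tick 10 -> clock=89. purged={b.com}
Op 20: insert b.com -> 10.0.0.1 (expiry=89+8=97). clock=89
Op 21: insert b.com -> 10.0.0.3 (expiry=89+7=96). clock=89
Op 22: tick 11 -> clock=100. purged={b.com}
Op 23: tick 13 -> clock=113.
Op 24: insert b.com -> 10.0.0.2 (expiry=113+1=114). clock=113
Op 25: insert b.com -> 10.0.0.1 (expiry=113+10=123). clock=113
Op 26: tick 11 -> clock=124. purged={b.com}
Op 27: tick 10 -> clock=134.
Op 28: tick 3 -> clock=137.
Op 29: tick 9 -> clock=146.
Op 30: insert a.com -> 10.0.0.4 (expiry=146+8=154). clock=146
lookup b.com: not in cache (expired or never inserted)

Answer: NXDOMAIN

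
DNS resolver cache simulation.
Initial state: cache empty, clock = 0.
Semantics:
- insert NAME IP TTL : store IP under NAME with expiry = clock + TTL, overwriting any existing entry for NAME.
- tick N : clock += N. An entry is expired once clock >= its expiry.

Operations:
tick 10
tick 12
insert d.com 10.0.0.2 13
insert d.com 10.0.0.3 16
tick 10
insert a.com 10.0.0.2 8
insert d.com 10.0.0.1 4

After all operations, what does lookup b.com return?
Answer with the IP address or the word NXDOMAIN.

Answer: NXDOMAIN

Derivation:
Op 1: tick 10 -> clock=10.
Op 2: tick 12 -> clock=22.
Op 3: insert d.com -> 10.0.0.2 (expiry=22+13=35). clock=22
Op 4: insert d.com -> 10.0.0.3 (expiry=22+16=38). clock=22
Op 5: tick 10 -> clock=32.
Op 6: insert a.com -> 10.0.0.2 (expiry=32+8=40). clock=32
Op 7: insert d.com -> 10.0.0.1 (expiry=32+4=36). clock=32
lookup b.com: not in cache (expired or never inserted)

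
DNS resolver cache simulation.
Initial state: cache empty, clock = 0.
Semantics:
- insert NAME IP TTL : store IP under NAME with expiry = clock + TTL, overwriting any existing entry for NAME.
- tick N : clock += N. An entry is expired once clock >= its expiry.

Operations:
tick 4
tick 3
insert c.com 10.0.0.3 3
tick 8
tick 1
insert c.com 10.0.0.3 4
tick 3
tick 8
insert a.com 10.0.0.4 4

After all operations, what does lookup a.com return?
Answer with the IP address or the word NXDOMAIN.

Answer: 10.0.0.4

Derivation:
Op 1: tick 4 -> clock=4.
Op 2: tick 3 -> clock=7.
Op 3: insert c.com -> 10.0.0.3 (expiry=7+3=10). clock=7
Op 4: tick 8 -> clock=15. purged={c.com}
Op 5: tick 1 -> clock=16.
Op 6: insert c.com -> 10.0.0.3 (expiry=16+4=20). clock=16
Op 7: tick 3 -> clock=19.
Op 8: tick 8 -> clock=27. purged={c.com}
Op 9: insert a.com -> 10.0.0.4 (expiry=27+4=31). clock=27
lookup a.com: present, ip=10.0.0.4 expiry=31 > clock=27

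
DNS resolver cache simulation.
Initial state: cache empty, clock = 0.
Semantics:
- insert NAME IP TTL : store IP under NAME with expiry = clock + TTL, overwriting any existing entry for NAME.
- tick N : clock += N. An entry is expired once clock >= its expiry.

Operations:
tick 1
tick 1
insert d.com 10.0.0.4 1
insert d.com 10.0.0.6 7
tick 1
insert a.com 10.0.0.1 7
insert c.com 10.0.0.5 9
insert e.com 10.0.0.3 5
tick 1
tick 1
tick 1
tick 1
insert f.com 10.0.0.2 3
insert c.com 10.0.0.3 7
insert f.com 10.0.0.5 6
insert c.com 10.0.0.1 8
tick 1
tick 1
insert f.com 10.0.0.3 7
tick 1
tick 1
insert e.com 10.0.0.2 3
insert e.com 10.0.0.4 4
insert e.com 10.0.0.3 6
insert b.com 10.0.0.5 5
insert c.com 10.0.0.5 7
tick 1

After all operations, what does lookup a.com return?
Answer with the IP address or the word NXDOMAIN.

Answer: NXDOMAIN

Derivation:
Op 1: tick 1 -> clock=1.
Op 2: tick 1 -> clock=2.
Op 3: insert d.com -> 10.0.0.4 (expiry=2+1=3). clock=2
Op 4: insert d.com -> 10.0.0.6 (expiry=2+7=9). clock=2
Op 5: tick 1 -> clock=3.
Op 6: insert a.com -> 10.0.0.1 (expiry=3+7=10). clock=3
Op 7: insert c.com -> 10.0.0.5 (expiry=3+9=12). clock=3
Op 8: insert e.com -> 10.0.0.3 (expiry=3+5=8). clock=3
Op 9: tick 1 -> clock=4.
Op 10: tick 1 -> clock=5.
Op 11: tick 1 -> clock=6.
Op 12: tick 1 -> clock=7.
Op 13: insert f.com -> 10.0.0.2 (expiry=7+3=10). clock=7
Op 14: insert c.com -> 10.0.0.3 (expiry=7+7=14). clock=7
Op 15: insert f.com -> 10.0.0.5 (expiry=7+6=13). clock=7
Op 16: insert c.com -> 10.0.0.1 (expiry=7+8=15). clock=7
Op 17: tick 1 -> clock=8. purged={e.com}
Op 18: tick 1 -> clock=9. purged={d.com}
Op 19: insert f.com -> 10.0.0.3 (expiry=9+7=16). clock=9
Op 20: tick 1 -> clock=10. purged={a.com}
Op 21: tick 1 -> clock=11.
Op 22: insert e.com -> 10.0.0.2 (expiry=11+3=14). clock=11
Op 23: insert e.com -> 10.0.0.4 (expiry=11+4=15). clock=11
Op 24: insert e.com -> 10.0.0.3 (expiry=11+6=17). clock=11
Op 25: insert b.com -> 10.0.0.5 (expiry=11+5=16). clock=11
Op 26: insert c.com -> 10.0.0.5 (expiry=11+7=18). clock=11
Op 27: tick 1 -> clock=12.
lookup a.com: not in cache (expired or never inserted)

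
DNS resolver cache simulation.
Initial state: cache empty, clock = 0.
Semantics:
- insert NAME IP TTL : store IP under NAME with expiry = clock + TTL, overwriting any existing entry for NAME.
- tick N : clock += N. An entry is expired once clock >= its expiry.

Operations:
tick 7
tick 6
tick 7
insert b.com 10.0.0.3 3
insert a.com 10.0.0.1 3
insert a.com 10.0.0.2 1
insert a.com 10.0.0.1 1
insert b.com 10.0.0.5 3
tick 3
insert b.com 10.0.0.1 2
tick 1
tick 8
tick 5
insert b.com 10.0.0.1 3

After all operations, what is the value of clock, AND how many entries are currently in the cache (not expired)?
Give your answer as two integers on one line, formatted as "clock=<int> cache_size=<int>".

Op 1: tick 7 -> clock=7.
Op 2: tick 6 -> clock=13.
Op 3: tick 7 -> clock=20.
Op 4: insert b.com -> 10.0.0.3 (expiry=20+3=23). clock=20
Op 5: insert a.com -> 10.0.0.1 (expiry=20+3=23). clock=20
Op 6: insert a.com -> 10.0.0.2 (expiry=20+1=21). clock=20
Op 7: insert a.com -> 10.0.0.1 (expiry=20+1=21). clock=20
Op 8: insert b.com -> 10.0.0.5 (expiry=20+3=23). clock=20
Op 9: tick 3 -> clock=23. purged={a.com,b.com}
Op 10: insert b.com -> 10.0.0.1 (expiry=23+2=25). clock=23
Op 11: tick 1 -> clock=24.
Op 12: tick 8 -> clock=32. purged={b.com}
Op 13: tick 5 -> clock=37.
Op 14: insert b.com -> 10.0.0.1 (expiry=37+3=40). clock=37
Final clock = 37
Final cache (unexpired): {b.com} -> size=1

Answer: clock=37 cache_size=1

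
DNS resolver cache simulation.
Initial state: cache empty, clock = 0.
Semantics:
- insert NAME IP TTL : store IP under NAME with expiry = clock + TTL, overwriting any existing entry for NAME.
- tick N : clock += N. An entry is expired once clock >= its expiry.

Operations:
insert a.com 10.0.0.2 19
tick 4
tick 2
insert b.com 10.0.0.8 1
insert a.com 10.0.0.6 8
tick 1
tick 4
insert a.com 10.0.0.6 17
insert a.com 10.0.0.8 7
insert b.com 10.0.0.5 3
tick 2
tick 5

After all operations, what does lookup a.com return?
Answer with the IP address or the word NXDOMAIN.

Op 1: insert a.com -> 10.0.0.2 (expiry=0+19=19). clock=0
Op 2: tick 4 -> clock=4.
Op 3: tick 2 -> clock=6.
Op 4: insert b.com -> 10.0.0.8 (expiry=6+1=7). clock=6
Op 5: insert a.com -> 10.0.0.6 (expiry=6+8=14). clock=6
Op 6: tick 1 -> clock=7. purged={b.com}
Op 7: tick 4 -> clock=11.
Op 8: insert a.com -> 10.0.0.6 (expiry=11+17=28). clock=11
Op 9: insert a.com -> 10.0.0.8 (expiry=11+7=18). clock=11
Op 10: insert b.com -> 10.0.0.5 (expiry=11+3=14). clock=11
Op 11: tick 2 -> clock=13.
Op 12: tick 5 -> clock=18. purged={a.com,b.com}
lookup a.com: not in cache (expired or never inserted)

Answer: NXDOMAIN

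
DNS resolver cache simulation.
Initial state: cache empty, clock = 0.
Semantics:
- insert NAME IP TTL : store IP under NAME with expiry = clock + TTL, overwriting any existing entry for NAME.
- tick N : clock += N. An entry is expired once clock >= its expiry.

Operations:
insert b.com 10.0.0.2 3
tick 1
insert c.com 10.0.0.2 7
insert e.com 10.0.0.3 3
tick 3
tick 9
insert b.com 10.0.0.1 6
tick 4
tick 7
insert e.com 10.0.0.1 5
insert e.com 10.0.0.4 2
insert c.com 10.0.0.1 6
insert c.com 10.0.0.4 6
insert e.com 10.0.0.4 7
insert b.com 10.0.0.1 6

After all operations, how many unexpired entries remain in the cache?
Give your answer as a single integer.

Op 1: insert b.com -> 10.0.0.2 (expiry=0+3=3). clock=0
Op 2: tick 1 -> clock=1.
Op 3: insert c.com -> 10.0.0.2 (expiry=1+7=8). clock=1
Op 4: insert e.com -> 10.0.0.3 (expiry=1+3=4). clock=1
Op 5: tick 3 -> clock=4. purged={b.com,e.com}
Op 6: tick 9 -> clock=13. purged={c.com}
Op 7: insert b.com -> 10.0.0.1 (expiry=13+6=19). clock=13
Op 8: tick 4 -> clock=17.
Op 9: tick 7 -> clock=24. purged={b.com}
Op 10: insert e.com -> 10.0.0.1 (expiry=24+5=29). clock=24
Op 11: insert e.com -> 10.0.0.4 (expiry=24+2=26). clock=24
Op 12: insert c.com -> 10.0.0.1 (expiry=24+6=30). clock=24
Op 13: insert c.com -> 10.0.0.4 (expiry=24+6=30). clock=24
Op 14: insert e.com -> 10.0.0.4 (expiry=24+7=31). clock=24
Op 15: insert b.com -> 10.0.0.1 (expiry=24+6=30). clock=24
Final cache (unexpired): {b.com,c.com,e.com} -> size=3

Answer: 3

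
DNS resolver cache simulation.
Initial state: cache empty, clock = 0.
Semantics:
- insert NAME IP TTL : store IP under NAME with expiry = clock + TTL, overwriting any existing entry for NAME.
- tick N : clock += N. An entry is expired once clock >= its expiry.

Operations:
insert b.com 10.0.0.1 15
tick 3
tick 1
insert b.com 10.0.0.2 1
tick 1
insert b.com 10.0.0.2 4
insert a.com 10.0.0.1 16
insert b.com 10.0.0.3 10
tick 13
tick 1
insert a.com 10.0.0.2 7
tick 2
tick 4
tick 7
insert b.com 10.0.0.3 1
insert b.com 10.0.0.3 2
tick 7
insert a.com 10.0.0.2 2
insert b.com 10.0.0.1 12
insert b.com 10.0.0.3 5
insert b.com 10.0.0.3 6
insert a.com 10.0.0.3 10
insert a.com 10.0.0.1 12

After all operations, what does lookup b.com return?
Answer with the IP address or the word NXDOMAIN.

Answer: 10.0.0.3

Derivation:
Op 1: insert b.com -> 10.0.0.1 (expiry=0+15=15). clock=0
Op 2: tick 3 -> clock=3.
Op 3: tick 1 -> clock=4.
Op 4: insert b.com -> 10.0.0.2 (expiry=4+1=5). clock=4
Op 5: tick 1 -> clock=5. purged={b.com}
Op 6: insert b.com -> 10.0.0.2 (expiry=5+4=9). clock=5
Op 7: insert a.com -> 10.0.0.1 (expiry=5+16=21). clock=5
Op 8: insert b.com -> 10.0.0.3 (expiry=5+10=15). clock=5
Op 9: tick 13 -> clock=18. purged={b.com}
Op 10: tick 1 -> clock=19.
Op 11: insert a.com -> 10.0.0.2 (expiry=19+7=26). clock=19
Op 12: tick 2 -> clock=21.
Op 13: tick 4 -> clock=25.
Op 14: tick 7 -> clock=32. purged={a.com}
Op 15: insert b.com -> 10.0.0.3 (expiry=32+1=33). clock=32
Op 16: insert b.com -> 10.0.0.3 (expiry=32+2=34). clock=32
Op 17: tick 7 -> clock=39. purged={b.com}
Op 18: insert a.com -> 10.0.0.2 (expiry=39+2=41). clock=39
Op 19: insert b.com -> 10.0.0.1 (expiry=39+12=51). clock=39
Op 20: insert b.com -> 10.0.0.3 (expiry=39+5=44). clock=39
Op 21: insert b.com -> 10.0.0.3 (expiry=39+6=45). clock=39
Op 22: insert a.com -> 10.0.0.3 (expiry=39+10=49). clock=39
Op 23: insert a.com -> 10.0.0.1 (expiry=39+12=51). clock=39
lookup b.com: present, ip=10.0.0.3 expiry=45 > clock=39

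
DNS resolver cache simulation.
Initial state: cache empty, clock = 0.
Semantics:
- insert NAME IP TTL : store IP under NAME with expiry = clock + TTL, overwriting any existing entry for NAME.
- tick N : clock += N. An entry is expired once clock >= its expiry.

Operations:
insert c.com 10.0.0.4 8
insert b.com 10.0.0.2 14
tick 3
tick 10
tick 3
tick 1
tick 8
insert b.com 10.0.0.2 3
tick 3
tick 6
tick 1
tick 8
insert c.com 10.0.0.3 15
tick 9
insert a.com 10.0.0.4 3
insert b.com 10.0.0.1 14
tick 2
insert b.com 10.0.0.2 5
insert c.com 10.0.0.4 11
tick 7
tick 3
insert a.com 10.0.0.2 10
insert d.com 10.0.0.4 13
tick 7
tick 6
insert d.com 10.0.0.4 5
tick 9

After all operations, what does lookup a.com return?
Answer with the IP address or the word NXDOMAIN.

Answer: NXDOMAIN

Derivation:
Op 1: insert c.com -> 10.0.0.4 (expiry=0+8=8). clock=0
Op 2: insert b.com -> 10.0.0.2 (expiry=0+14=14). clock=0
Op 3: tick 3 -> clock=3.
Op 4: tick 10 -> clock=13. purged={c.com}
Op 5: tick 3 -> clock=16. purged={b.com}
Op 6: tick 1 -> clock=17.
Op 7: tick 8 -> clock=25.
Op 8: insert b.com -> 10.0.0.2 (expiry=25+3=28). clock=25
Op 9: tick 3 -> clock=28. purged={b.com}
Op 10: tick 6 -> clock=34.
Op 11: tick 1 -> clock=35.
Op 12: tick 8 -> clock=43.
Op 13: insert c.com -> 10.0.0.3 (expiry=43+15=58). clock=43
Op 14: tick 9 -> clock=52.
Op 15: insert a.com -> 10.0.0.4 (expiry=52+3=55). clock=52
Op 16: insert b.com -> 10.0.0.1 (expiry=52+14=66). clock=52
Op 17: tick 2 -> clock=54.
Op 18: insert b.com -> 10.0.0.2 (expiry=54+5=59). clock=54
Op 19: insert c.com -> 10.0.0.4 (expiry=54+11=65). clock=54
Op 20: tick 7 -> clock=61. purged={a.com,b.com}
Op 21: tick 3 -> clock=64.
Op 22: insert a.com -> 10.0.0.2 (expiry=64+10=74). clock=64
Op 23: insert d.com -> 10.0.0.4 (expiry=64+13=77). clock=64
Op 24: tick 7 -> clock=71. purged={c.com}
Op 25: tick 6 -> clock=77. purged={a.com,d.com}
Op 26: insert d.com -> 10.0.0.4 (expiry=77+5=82). clock=77
Op 27: tick 9 -> clock=86. purged={d.com}
lookup a.com: not in cache (expired or never inserted)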